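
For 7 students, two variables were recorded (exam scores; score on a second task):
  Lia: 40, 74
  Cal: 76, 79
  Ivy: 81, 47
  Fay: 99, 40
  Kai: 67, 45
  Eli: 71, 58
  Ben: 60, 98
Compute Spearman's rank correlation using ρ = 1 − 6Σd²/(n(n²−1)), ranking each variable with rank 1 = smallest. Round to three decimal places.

Ranks of variable 1: 1, 5, 6, 7, 3, 4, 2
Ranks of variable 2: 5, 6, 3, 1, 2, 4, 7
d = r₁ − r₂: -4, -1, 3, 6, 1, 0, -5
d²: 16, 1, 9, 36, 1, 0, 25; Σd² = 88
ρ = 1 − 6·88/(7·48) = 1 − 528/336 = -0.571

-0.571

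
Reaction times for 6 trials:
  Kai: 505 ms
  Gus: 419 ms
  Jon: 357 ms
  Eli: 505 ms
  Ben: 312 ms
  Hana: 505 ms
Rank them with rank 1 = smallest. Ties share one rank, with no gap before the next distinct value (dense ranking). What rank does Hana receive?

Sorted (ascending): 312, 357, 419, 505, 505, 505
The 3 values of 505 share dense rank 4.
Remaining distinct values take the next consecutive integers.
Hana has value 505 ms → rank 4.

4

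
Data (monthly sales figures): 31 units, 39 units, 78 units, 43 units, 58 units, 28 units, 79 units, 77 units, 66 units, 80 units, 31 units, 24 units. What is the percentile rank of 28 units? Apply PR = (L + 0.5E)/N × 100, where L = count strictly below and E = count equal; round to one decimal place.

N = 12.
Strictly below 28: 1. Equal to 28: 1.
PR = (1 + 0.5·1)/12 × 100 = 12.5

12.5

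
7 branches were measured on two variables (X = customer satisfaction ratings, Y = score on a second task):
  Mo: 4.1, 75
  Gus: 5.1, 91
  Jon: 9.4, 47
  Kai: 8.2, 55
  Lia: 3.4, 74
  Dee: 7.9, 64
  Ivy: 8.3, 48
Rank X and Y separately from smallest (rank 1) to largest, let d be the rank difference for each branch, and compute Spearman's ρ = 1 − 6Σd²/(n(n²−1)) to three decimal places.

Ranks of variable 1: 2, 3, 7, 5, 1, 4, 6
Ranks of variable 2: 6, 7, 1, 3, 5, 4, 2
d = r₁ − r₂: -4, -4, 6, 2, -4, 0, 4
d²: 16, 16, 36, 4, 16, 0, 16; Σd² = 104
ρ = 1 − 6·104/(7·48) = 1 − 624/336 = -0.857

-0.857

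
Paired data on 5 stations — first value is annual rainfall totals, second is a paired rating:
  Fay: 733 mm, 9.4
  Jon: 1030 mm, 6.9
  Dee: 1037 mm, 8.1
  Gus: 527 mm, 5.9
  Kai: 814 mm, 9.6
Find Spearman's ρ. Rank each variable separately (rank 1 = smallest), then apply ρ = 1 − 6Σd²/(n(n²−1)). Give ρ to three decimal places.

0.200

Ranks of variable 1: 2, 4, 5, 1, 3
Ranks of variable 2: 4, 2, 3, 1, 5
d = r₁ − r₂: -2, 2, 2, 0, -2
d²: 4, 4, 4, 0, 4; Σd² = 16
ρ = 1 − 6·16/(5·24) = 1 − 96/120 = 0.200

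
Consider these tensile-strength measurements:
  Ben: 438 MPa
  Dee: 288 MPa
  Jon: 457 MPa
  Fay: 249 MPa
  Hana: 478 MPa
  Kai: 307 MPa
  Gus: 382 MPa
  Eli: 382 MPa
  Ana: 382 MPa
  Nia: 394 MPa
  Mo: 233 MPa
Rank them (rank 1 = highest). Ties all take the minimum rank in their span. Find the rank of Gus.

Sorted (descending): 478, 457, 438, 394, 382, 382, 382, 307, 288, 249, 233
The 3 values of 382 occupy positions 5–7 → each gets rank 5.
Gus has value 382 MPa → rank 5.

5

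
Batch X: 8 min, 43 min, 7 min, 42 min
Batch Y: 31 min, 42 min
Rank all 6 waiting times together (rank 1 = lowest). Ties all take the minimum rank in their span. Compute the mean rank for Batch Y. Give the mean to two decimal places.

Sorted (ascending): 7, 8, 31, 42, 42, 43
The 2 values of 42 occupy positions 4–5 → each gets rank 4.
Batch Y values → pooled ranks: 31→3, 42→4
Mean rank = (3 + 4) / 2 = 3.50

3.50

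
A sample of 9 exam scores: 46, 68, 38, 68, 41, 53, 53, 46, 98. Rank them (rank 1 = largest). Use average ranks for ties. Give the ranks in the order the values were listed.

6.5, 2.5, 9, 2.5, 8, 4.5, 4.5, 6.5, 1

Sorted (descending): 98, 68, 68, 53, 53, 46, 46, 41, 38
The 2 values of 68 occupy positions 2–3 → average rank (2+3)/2 = 2.5.
The 2 values of 53 occupy positions 4–5 → average rank (4+5)/2 = 4.5.
The 2 values of 46 occupy positions 6–7 → average rank (6+7)/2 = 6.5.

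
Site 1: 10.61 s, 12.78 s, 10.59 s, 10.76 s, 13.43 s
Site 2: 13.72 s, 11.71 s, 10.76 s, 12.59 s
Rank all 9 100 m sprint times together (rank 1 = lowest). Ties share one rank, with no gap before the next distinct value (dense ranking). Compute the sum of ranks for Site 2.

Sorted (ascending): 10.59, 10.61, 10.76, 10.76, 11.71, 12.59, 12.78, 13.43, 13.72
The 2 values of 10.76 share dense rank 3.
Remaining distinct values take the next consecutive integers.
Site 2 values → pooled ranks: 13.72→8, 11.71→4, 10.76→3, 12.59→5
Rank sum = 8 + 4 + 3 + 5 = 20

20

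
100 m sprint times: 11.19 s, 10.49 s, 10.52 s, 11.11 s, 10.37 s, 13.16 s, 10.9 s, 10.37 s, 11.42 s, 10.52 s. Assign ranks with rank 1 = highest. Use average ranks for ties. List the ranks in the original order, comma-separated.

3, 8, 6.5, 4, 9.5, 1, 5, 9.5, 2, 6.5

Sorted (descending): 13.16, 11.42, 11.19, 11.11, 10.9, 10.52, 10.52, 10.49, 10.37, 10.37
The 2 values of 10.52 occupy positions 6–7 → average rank (6+7)/2 = 6.5.
The 2 values of 10.37 occupy positions 9–10 → average rank (9+10)/2 = 9.5.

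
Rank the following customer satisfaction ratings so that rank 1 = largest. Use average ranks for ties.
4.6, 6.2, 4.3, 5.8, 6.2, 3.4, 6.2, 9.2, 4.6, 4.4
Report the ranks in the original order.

Sorted (descending): 9.2, 6.2, 6.2, 6.2, 5.8, 4.6, 4.6, 4.4, 4.3, 3.4
The 3 values of 6.2 occupy positions 2–4 → average rank 3.
The 2 values of 4.6 occupy positions 6–7 → average rank (6+7)/2 = 6.5.

6.5, 3, 9, 5, 3, 10, 3, 1, 6.5, 8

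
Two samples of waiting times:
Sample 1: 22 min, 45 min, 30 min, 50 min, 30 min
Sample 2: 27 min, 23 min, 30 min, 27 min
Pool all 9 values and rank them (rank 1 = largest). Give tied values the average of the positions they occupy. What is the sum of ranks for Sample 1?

Sorted (descending): 50, 45, 30, 30, 30, 27, 27, 23, 22
The 3 values of 30 occupy positions 3–5 → average rank 4.
The 2 values of 27 occupy positions 6–7 → average rank (6+7)/2 = 6.5.
Sample 1 values → pooled ranks: 22→9, 45→2, 30→4, 50→1, 30→4
Rank sum = 9 + 2 + 4 + 1 + 4 = 20

20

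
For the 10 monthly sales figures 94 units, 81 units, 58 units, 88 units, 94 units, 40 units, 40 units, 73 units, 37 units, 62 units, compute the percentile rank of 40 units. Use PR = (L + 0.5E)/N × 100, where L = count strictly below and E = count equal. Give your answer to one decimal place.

20.0

N = 10.
Strictly below 40: 1. Equal to 40: 2.
PR = (1 + 0.5·2)/10 × 100 = 20.0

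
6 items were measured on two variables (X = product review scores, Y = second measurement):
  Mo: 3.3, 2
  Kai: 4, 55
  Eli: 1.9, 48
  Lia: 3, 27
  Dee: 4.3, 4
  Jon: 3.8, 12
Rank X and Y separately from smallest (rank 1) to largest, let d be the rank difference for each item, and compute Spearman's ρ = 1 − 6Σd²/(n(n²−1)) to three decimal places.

Ranks of variable 1: 3, 5, 1, 2, 6, 4
Ranks of variable 2: 1, 6, 5, 4, 2, 3
d = r₁ − r₂: 2, -1, -4, -2, 4, 1
d²: 4, 1, 16, 4, 16, 1; Σd² = 42
ρ = 1 − 6·42/(6·35) = 1 − 252/210 = -0.200

-0.200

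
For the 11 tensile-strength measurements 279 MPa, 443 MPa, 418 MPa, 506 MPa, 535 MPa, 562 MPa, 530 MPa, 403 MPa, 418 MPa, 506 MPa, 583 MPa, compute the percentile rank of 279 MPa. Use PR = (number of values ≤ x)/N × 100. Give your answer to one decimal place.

9.1

N = 11.
Strictly below 279: 0. Equal to 279: 1.
PR = 1/11 × 100 = 9.1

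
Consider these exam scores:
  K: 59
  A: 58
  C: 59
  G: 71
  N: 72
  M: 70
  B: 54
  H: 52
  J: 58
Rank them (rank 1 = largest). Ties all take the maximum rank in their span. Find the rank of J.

7

Sorted (descending): 72, 71, 70, 59, 59, 58, 58, 54, 52
The 2 values of 59 occupy positions 4–5 → each gets rank 5.
The 2 values of 58 occupy positions 6–7 → each gets rank 7.
J has value 58 → rank 7.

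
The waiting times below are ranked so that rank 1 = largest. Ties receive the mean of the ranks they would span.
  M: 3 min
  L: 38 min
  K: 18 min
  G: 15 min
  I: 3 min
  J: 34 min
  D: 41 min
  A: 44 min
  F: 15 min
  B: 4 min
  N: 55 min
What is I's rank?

10.5

Sorted (descending): 55, 44, 41, 38, 34, 18, 15, 15, 4, 3, 3
The 2 values of 15 occupy positions 7–8 → average rank (7+8)/2 = 7.5.
The 2 values of 3 occupy positions 10–11 → average rank (10+11)/2 = 10.5.
I has value 3 min → rank 10.5.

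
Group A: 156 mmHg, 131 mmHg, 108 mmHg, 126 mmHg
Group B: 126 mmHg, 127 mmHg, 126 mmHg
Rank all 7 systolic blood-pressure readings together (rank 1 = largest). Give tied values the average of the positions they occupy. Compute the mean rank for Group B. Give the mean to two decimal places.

4.33

Sorted (descending): 156, 131, 127, 126, 126, 126, 108
The 3 values of 126 occupy positions 4–6 → average rank 5.
Group B values → pooled ranks: 126→5, 127→3, 126→5
Mean rank = (5 + 3 + 5) / 3 = 4.33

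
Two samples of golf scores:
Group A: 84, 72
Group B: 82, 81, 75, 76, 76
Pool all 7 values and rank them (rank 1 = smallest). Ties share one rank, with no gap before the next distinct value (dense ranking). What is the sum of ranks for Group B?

Sorted (ascending): 72, 75, 76, 76, 81, 82, 84
The 2 values of 76 share dense rank 3.
Remaining distinct values take the next consecutive integers.
Group B values → pooled ranks: 82→5, 81→4, 75→2, 76→3, 76→3
Rank sum = 5 + 4 + 2 + 3 + 3 = 17

17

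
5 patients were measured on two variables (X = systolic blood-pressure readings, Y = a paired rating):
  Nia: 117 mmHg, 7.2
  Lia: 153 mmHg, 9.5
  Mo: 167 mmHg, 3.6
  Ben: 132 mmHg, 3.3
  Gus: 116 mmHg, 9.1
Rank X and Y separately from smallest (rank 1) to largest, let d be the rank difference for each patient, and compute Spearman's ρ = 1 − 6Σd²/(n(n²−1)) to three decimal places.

Ranks of variable 1: 2, 4, 5, 3, 1
Ranks of variable 2: 3, 5, 2, 1, 4
d = r₁ − r₂: -1, -1, 3, 2, -3
d²: 1, 1, 9, 4, 9; Σd² = 24
ρ = 1 − 6·24/(5·24) = 1 − 144/120 = -0.200

-0.200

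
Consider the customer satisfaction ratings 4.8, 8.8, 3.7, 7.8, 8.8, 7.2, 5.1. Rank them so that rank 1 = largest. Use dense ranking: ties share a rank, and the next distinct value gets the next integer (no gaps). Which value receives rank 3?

Sorted (descending): 8.8, 8.8, 7.8, 7.2, 5.1, 4.8, 3.7
The 2 values of 8.8 share dense rank 1.
Remaining distinct values take the next consecutive integers.
Rank 3 → value 7.2.

7.2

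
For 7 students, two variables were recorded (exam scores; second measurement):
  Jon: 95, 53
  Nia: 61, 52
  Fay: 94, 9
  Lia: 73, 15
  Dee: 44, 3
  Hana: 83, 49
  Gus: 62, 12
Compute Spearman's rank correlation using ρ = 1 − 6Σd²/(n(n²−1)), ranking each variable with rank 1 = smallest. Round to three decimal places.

0.429

Ranks of variable 1: 7, 2, 6, 4, 1, 5, 3
Ranks of variable 2: 7, 6, 2, 4, 1, 5, 3
d = r₁ − r₂: 0, -4, 4, 0, 0, 0, 0
d²: 0, 16, 16, 0, 0, 0, 0; Σd² = 32
ρ = 1 − 6·32/(7·48) = 1 − 192/336 = 0.429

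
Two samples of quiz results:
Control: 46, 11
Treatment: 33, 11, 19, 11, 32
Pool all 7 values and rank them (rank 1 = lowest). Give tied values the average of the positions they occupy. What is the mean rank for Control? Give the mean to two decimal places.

4.50

Sorted (ascending): 11, 11, 11, 19, 32, 33, 46
The 3 values of 11 occupy positions 1–3 → average rank 2.
Control values → pooled ranks: 46→7, 11→2
Mean rank = (7 + 2) / 2 = 4.50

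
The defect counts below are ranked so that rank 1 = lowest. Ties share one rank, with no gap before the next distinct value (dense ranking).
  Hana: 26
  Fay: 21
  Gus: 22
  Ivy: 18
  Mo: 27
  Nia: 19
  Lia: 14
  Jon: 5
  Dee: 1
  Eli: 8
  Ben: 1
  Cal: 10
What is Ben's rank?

Sorted (ascending): 1, 1, 5, 8, 10, 14, 18, 19, 21, 22, 26, 27
The 2 values of 1 share dense rank 1.
Remaining distinct values take the next consecutive integers.
Ben has value 1 → rank 1.

1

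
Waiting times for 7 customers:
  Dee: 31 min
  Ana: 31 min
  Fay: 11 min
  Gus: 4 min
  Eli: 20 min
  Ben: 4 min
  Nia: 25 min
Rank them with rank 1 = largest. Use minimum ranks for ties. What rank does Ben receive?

6

Sorted (descending): 31, 31, 25, 20, 11, 4, 4
The 2 values of 31 occupy positions 1–2 → each gets rank 1.
The 2 values of 4 occupy positions 6–7 → each gets rank 6.
Ben has value 4 min → rank 6.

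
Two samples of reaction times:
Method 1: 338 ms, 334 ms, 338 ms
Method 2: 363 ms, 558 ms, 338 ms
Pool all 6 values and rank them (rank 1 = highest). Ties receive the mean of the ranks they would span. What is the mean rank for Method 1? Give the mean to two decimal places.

4.67

Sorted (descending): 558, 363, 338, 338, 338, 334
The 3 values of 338 occupy positions 3–5 → average rank 4.
Method 1 values → pooled ranks: 338→4, 334→6, 338→4
Mean rank = (4 + 6 + 4) / 3 = 4.67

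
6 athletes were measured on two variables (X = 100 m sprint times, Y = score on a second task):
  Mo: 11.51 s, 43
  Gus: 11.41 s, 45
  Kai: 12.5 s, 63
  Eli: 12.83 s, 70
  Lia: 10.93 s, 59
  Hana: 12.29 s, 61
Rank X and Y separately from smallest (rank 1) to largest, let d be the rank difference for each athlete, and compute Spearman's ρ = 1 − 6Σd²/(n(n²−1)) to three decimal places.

0.771

Ranks of variable 1: 3, 2, 5, 6, 1, 4
Ranks of variable 2: 1, 2, 5, 6, 3, 4
d = r₁ − r₂: 2, 0, 0, 0, -2, 0
d²: 4, 0, 0, 0, 4, 0; Σd² = 8
ρ = 1 − 6·8/(6·35) = 1 − 48/210 = 0.771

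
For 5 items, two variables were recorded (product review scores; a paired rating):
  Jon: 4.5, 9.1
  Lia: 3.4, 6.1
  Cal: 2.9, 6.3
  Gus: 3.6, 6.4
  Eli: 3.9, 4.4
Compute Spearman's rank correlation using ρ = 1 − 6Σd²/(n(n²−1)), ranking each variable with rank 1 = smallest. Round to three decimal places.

0.300

Ranks of variable 1: 5, 2, 1, 3, 4
Ranks of variable 2: 5, 2, 3, 4, 1
d = r₁ − r₂: 0, 0, -2, -1, 3
d²: 0, 0, 4, 1, 9; Σd² = 14
ρ = 1 − 6·14/(5·24) = 1 − 84/120 = 0.300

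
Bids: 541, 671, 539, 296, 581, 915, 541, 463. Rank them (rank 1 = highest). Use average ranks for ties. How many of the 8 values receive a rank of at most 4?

Sorted (descending): 915, 671, 581, 541, 541, 539, 463, 296
The 2 values of 541 occupy positions 4–5 → average rank (4+5)/2 = 4.5.
Ranks ≤ 4: {1, 2, 3} → 3 values.

3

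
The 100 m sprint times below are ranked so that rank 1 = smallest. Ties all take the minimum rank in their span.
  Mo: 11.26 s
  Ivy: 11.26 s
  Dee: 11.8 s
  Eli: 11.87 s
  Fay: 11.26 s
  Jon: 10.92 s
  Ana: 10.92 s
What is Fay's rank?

Sorted (ascending): 10.92, 10.92, 11.26, 11.26, 11.26, 11.8, 11.87
The 2 values of 10.92 occupy positions 1–2 → each gets rank 1.
The 3 values of 11.26 occupy positions 3–5 → each gets rank 3.
Fay has value 11.26 s → rank 3.

3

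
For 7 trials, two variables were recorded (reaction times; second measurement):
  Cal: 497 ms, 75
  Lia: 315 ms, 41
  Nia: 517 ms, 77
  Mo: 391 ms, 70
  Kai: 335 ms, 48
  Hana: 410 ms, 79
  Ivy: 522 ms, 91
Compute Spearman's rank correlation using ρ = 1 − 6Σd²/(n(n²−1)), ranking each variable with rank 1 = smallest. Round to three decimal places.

Ranks of variable 1: 5, 1, 6, 3, 2, 4, 7
Ranks of variable 2: 4, 1, 5, 3, 2, 6, 7
d = r₁ − r₂: 1, 0, 1, 0, 0, -2, 0
d²: 1, 0, 1, 0, 0, 4, 0; Σd² = 6
ρ = 1 − 6·6/(7·48) = 1 − 36/336 = 0.893

0.893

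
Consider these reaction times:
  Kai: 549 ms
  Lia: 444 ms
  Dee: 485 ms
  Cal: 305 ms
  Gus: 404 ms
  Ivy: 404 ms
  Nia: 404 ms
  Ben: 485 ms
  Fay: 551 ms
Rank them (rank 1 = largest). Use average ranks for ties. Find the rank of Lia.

Sorted (descending): 551, 549, 485, 485, 444, 404, 404, 404, 305
The 2 values of 485 occupy positions 3–4 → average rank (3+4)/2 = 3.5.
The 3 values of 404 occupy positions 6–8 → average rank 7.
Lia has value 444 ms → rank 5.

5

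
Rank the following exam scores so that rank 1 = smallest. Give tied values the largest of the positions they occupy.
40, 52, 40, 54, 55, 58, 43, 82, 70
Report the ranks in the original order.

Sorted (ascending): 40, 40, 43, 52, 54, 55, 58, 70, 82
The 2 values of 40 occupy positions 1–2 → each gets rank 2.

2, 4, 2, 5, 6, 7, 3, 9, 8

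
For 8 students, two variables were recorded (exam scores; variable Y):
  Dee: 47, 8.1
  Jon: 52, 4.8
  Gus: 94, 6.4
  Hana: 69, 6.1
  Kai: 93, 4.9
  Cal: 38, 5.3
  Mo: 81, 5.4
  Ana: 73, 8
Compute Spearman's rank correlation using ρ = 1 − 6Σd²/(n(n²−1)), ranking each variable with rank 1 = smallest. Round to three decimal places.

0.024

Ranks of variable 1: 2, 3, 8, 4, 7, 1, 6, 5
Ranks of variable 2: 8, 1, 6, 5, 2, 3, 4, 7
d = r₁ − r₂: -6, 2, 2, -1, 5, -2, 2, -2
d²: 36, 4, 4, 1, 25, 4, 4, 4; Σd² = 82
ρ = 1 − 6·82/(8·63) = 1 − 492/504 = 0.024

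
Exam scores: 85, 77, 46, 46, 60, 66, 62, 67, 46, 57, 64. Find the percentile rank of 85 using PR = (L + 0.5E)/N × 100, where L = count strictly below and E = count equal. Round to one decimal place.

N = 11.
Strictly below 85: 10. Equal to 85: 1.
PR = (10 + 0.5·1)/11 × 100 = 95.5

95.5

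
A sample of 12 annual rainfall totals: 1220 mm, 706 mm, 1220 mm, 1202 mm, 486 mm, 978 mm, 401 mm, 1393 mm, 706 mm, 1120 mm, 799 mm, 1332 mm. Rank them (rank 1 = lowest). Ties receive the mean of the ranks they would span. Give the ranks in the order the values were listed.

9.5, 3.5, 9.5, 8, 2, 6, 1, 12, 3.5, 7, 5, 11

Sorted (ascending): 401, 486, 706, 706, 799, 978, 1120, 1202, 1220, 1220, 1332, 1393
The 2 values of 706 occupy positions 3–4 → average rank (3+4)/2 = 3.5.
The 2 values of 1220 occupy positions 9–10 → average rank (9+10)/2 = 9.5.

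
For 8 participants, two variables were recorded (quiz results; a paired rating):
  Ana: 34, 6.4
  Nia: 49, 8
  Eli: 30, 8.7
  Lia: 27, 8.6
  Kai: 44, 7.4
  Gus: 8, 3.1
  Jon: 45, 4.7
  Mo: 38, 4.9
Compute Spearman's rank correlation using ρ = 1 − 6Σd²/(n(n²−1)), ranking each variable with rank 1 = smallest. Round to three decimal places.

0.000

Ranks of variable 1: 4, 8, 3, 2, 6, 1, 7, 5
Ranks of variable 2: 4, 6, 8, 7, 5, 1, 2, 3
d = r₁ − r₂: 0, 2, -5, -5, 1, 0, 5, 2
d²: 0, 4, 25, 25, 1, 0, 25, 4; Σd² = 84
ρ = 1 − 6·84/(8·63) = 1 − 504/504 = 0.000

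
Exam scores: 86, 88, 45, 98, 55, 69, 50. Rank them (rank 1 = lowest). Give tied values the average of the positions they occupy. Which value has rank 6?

Sorted (ascending): 45, 50, 55, 69, 86, 88, 98
No ties — each value takes its position as its rank.
Rank 6 → value 88.

88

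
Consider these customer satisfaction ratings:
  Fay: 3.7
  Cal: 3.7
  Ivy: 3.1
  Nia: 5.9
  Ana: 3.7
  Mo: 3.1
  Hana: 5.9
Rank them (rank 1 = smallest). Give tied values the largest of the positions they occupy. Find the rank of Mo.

2

Sorted (ascending): 3.1, 3.1, 3.7, 3.7, 3.7, 5.9, 5.9
The 2 values of 3.1 occupy positions 1–2 → each gets rank 2.
The 3 values of 3.7 occupy positions 3–5 → each gets rank 5.
The 2 values of 5.9 occupy positions 6–7 → each gets rank 7.
Mo has value 3.1 → rank 2.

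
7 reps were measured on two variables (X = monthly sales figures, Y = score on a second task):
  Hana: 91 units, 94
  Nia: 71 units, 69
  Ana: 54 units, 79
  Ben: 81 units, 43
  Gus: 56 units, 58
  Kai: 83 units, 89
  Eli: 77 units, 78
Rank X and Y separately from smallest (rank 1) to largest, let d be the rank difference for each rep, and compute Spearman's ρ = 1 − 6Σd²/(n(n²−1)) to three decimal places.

Ranks of variable 1: 7, 3, 1, 5, 2, 6, 4
Ranks of variable 2: 7, 3, 5, 1, 2, 6, 4
d = r₁ − r₂: 0, 0, -4, 4, 0, 0, 0
d²: 0, 0, 16, 16, 0, 0, 0; Σd² = 32
ρ = 1 − 6·32/(7·48) = 1 − 192/336 = 0.429

0.429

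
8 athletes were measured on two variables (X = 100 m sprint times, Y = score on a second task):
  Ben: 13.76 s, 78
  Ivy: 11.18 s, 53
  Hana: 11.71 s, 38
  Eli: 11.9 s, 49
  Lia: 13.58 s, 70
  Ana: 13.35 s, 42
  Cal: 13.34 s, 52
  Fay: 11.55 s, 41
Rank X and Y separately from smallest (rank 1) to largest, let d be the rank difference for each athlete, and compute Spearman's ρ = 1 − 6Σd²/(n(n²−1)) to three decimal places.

0.548

Ranks of variable 1: 8, 1, 3, 4, 7, 6, 5, 2
Ranks of variable 2: 8, 6, 1, 4, 7, 3, 5, 2
d = r₁ − r₂: 0, -5, 2, 0, 0, 3, 0, 0
d²: 0, 25, 4, 0, 0, 9, 0, 0; Σd² = 38
ρ = 1 − 6·38/(8·63) = 1 − 228/504 = 0.548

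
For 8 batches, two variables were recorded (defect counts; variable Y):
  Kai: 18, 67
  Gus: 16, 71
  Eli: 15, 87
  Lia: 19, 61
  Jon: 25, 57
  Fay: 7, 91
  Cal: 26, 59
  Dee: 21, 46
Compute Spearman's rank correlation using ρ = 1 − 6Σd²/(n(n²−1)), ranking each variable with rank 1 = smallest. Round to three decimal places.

Ranks of variable 1: 4, 3, 2, 5, 7, 1, 8, 6
Ranks of variable 2: 5, 6, 7, 4, 2, 8, 3, 1
d = r₁ − r₂: -1, -3, -5, 1, 5, -7, 5, 5
d²: 1, 9, 25, 1, 25, 49, 25, 25; Σd² = 160
ρ = 1 − 6·160/(8·63) = 1 − 960/504 = -0.905

-0.905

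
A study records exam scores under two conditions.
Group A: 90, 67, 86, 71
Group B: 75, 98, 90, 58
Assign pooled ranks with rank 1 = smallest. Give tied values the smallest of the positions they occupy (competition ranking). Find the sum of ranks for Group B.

19

Sorted (ascending): 58, 67, 71, 75, 86, 90, 90, 98
The 2 values of 90 occupy positions 6–7 → each gets rank 6.
Group B values → pooled ranks: 75→4, 98→8, 90→6, 58→1
Rank sum = 4 + 8 + 6 + 1 = 19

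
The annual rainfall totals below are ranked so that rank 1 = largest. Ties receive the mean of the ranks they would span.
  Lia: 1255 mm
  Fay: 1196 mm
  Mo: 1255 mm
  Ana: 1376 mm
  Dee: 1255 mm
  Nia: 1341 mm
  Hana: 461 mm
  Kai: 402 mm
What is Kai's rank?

8

Sorted (descending): 1376, 1341, 1255, 1255, 1255, 1196, 461, 402
The 3 values of 1255 occupy positions 3–5 → average rank 4.
Kai has value 402 mm → rank 8.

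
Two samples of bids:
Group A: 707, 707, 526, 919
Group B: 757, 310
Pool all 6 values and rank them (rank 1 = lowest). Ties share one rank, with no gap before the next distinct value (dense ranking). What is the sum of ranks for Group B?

Sorted (ascending): 310, 526, 707, 707, 757, 919
The 2 values of 707 share dense rank 3.
Remaining distinct values take the next consecutive integers.
Group B values → pooled ranks: 757→4, 310→1
Rank sum = 4 + 1 = 5

5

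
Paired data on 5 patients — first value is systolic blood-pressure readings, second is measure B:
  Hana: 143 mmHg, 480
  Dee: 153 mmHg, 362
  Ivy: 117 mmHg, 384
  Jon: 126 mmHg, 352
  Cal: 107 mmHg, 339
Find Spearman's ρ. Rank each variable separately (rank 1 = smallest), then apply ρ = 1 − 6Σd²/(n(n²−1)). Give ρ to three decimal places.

0.500

Ranks of variable 1: 4, 5, 2, 3, 1
Ranks of variable 2: 5, 3, 4, 2, 1
d = r₁ − r₂: -1, 2, -2, 1, 0
d²: 1, 4, 4, 1, 0; Σd² = 10
ρ = 1 − 6·10/(5·24) = 1 − 60/120 = 0.500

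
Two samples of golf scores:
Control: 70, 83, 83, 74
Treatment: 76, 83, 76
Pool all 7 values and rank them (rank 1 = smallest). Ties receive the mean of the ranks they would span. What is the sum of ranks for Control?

Sorted (ascending): 70, 74, 76, 76, 83, 83, 83
The 2 values of 76 occupy positions 3–4 → average rank (3+4)/2 = 3.5.
The 3 values of 83 occupy positions 5–7 → average rank 6.
Control values → pooled ranks: 70→1, 83→6, 83→6, 74→2
Rank sum = 1 + 6 + 6 + 2 = 15

15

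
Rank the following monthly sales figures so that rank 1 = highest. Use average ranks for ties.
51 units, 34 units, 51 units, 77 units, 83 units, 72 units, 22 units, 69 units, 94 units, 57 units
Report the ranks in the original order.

7.5, 9, 7.5, 3, 2, 4, 10, 5, 1, 6

Sorted (descending): 94, 83, 77, 72, 69, 57, 51, 51, 34, 22
The 2 values of 51 occupy positions 7–8 → average rank (7+8)/2 = 7.5.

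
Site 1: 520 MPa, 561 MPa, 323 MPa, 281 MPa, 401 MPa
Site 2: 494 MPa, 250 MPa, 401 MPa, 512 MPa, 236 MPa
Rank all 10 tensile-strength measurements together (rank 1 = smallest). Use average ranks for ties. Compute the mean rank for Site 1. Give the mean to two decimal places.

Sorted (ascending): 236, 250, 281, 323, 401, 401, 494, 512, 520, 561
The 2 values of 401 occupy positions 5–6 → average rank (5+6)/2 = 5.5.
Site 1 values → pooled ranks: 520→9, 561→10, 323→4, 281→3, 401→5.5
Mean rank = (9 + 10 + 4 + 3 + 5.5) / 5 = 6.30

6.30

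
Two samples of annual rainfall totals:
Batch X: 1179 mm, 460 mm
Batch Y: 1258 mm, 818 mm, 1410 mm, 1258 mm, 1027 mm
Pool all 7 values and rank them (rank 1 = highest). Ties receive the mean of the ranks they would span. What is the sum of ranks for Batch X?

11

Sorted (descending): 1410, 1258, 1258, 1179, 1027, 818, 460
The 2 values of 1258 occupy positions 2–3 → average rank (2+3)/2 = 2.5.
Batch X values → pooled ranks: 1179→4, 460→7
Rank sum = 4 + 7 = 11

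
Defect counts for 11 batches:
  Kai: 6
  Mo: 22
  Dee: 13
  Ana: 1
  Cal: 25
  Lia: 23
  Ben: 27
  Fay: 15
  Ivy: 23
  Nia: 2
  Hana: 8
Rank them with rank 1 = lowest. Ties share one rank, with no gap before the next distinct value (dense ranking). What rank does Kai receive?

Sorted (ascending): 1, 2, 6, 8, 13, 15, 22, 23, 23, 25, 27
The 2 values of 23 share dense rank 8.
Remaining distinct values take the next consecutive integers.
Kai has value 6 → rank 3.

3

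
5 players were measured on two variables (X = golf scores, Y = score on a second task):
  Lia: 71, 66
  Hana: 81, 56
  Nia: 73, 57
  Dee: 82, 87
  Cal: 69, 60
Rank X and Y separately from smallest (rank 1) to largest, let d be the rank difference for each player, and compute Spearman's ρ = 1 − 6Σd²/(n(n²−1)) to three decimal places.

Ranks of variable 1: 2, 4, 3, 5, 1
Ranks of variable 2: 4, 1, 2, 5, 3
d = r₁ − r₂: -2, 3, 1, 0, -2
d²: 4, 9, 1, 0, 4; Σd² = 18
ρ = 1 − 6·18/(5·24) = 1 − 108/120 = 0.100

0.100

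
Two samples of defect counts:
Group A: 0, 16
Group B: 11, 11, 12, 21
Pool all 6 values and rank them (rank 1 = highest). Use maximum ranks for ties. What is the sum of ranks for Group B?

Sorted (descending): 21, 16, 12, 11, 11, 0
The 2 values of 11 occupy positions 4–5 → each gets rank 5.
Group B values → pooled ranks: 11→5, 11→5, 12→3, 21→1
Rank sum = 5 + 5 + 3 + 1 = 14

14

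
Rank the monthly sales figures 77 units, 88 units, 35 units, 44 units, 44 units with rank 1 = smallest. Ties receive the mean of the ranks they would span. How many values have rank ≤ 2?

Sorted (ascending): 35, 44, 44, 77, 88
The 2 values of 44 occupy positions 2–3 → average rank (2+3)/2 = 2.5.
Ranks ≤ 2: {1} → 1 value.

1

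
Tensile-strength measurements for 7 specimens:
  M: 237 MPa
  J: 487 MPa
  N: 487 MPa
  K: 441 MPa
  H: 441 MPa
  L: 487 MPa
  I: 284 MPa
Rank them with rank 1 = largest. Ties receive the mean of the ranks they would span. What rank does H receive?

4.5

Sorted (descending): 487, 487, 487, 441, 441, 284, 237
The 3 values of 487 occupy positions 1–3 → average rank 2.
The 2 values of 441 occupy positions 4–5 → average rank (4+5)/2 = 4.5.
H has value 441 MPa → rank 4.5.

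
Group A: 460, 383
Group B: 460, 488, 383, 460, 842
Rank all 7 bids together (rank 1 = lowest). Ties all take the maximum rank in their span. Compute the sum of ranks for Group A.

7

Sorted (ascending): 383, 383, 460, 460, 460, 488, 842
The 2 values of 383 occupy positions 1–2 → each gets rank 2.
The 3 values of 460 occupy positions 3–5 → each gets rank 5.
Group A values → pooled ranks: 460→5, 383→2
Rank sum = 5 + 2 = 7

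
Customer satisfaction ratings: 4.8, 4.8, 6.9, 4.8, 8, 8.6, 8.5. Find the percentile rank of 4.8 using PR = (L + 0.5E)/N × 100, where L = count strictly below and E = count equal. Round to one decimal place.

N = 7.
Strictly below 4.8: 0. Equal to 4.8: 3.
PR = (0 + 0.5·3)/7 × 100 = 21.4

21.4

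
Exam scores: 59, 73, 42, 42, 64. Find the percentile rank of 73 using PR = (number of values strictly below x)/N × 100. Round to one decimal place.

80.0

N = 5.
Strictly below 73: 4. Equal to 73: 1.
PR = 4/5 × 100 = 80.0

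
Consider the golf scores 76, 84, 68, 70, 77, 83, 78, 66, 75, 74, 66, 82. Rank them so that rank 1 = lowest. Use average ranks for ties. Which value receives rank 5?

Sorted (ascending): 66, 66, 68, 70, 74, 75, 76, 77, 78, 82, 83, 84
The 2 values of 66 occupy positions 1–2 → average rank (1+2)/2 = 1.5.
Rank 5 → value 74.

74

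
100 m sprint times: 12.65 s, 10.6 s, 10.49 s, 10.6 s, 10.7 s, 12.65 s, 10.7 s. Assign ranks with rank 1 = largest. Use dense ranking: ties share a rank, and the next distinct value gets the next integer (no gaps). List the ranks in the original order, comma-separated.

Sorted (descending): 12.65, 12.65, 10.7, 10.7, 10.6, 10.6, 10.49
The 2 values of 12.65 share dense rank 1.
The 2 values of 10.7 share dense rank 2.
The 2 values of 10.6 share dense rank 3.
Remaining distinct values take the next consecutive integers.

1, 3, 4, 3, 2, 1, 2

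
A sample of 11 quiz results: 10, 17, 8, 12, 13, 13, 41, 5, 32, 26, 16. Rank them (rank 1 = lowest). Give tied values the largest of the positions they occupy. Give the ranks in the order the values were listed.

Sorted (ascending): 5, 8, 10, 12, 13, 13, 16, 17, 26, 32, 41
The 2 values of 13 occupy positions 5–6 → each gets rank 6.

3, 8, 2, 4, 6, 6, 11, 1, 10, 9, 7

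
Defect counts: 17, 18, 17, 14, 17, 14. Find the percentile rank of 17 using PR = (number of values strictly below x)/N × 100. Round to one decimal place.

N = 6.
Strictly below 17: 2. Equal to 17: 3.
PR = 2/6 × 100 = 33.3

33.3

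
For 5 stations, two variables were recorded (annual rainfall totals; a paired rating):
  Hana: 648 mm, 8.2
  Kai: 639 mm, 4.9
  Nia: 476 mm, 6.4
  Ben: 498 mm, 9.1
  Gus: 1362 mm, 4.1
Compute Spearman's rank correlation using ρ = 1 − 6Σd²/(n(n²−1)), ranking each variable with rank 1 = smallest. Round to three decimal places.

Ranks of variable 1: 4, 3, 1, 2, 5
Ranks of variable 2: 4, 2, 3, 5, 1
d = r₁ − r₂: 0, 1, -2, -3, 4
d²: 0, 1, 4, 9, 16; Σd² = 30
ρ = 1 − 6·30/(5·24) = 1 − 180/120 = -0.500

-0.500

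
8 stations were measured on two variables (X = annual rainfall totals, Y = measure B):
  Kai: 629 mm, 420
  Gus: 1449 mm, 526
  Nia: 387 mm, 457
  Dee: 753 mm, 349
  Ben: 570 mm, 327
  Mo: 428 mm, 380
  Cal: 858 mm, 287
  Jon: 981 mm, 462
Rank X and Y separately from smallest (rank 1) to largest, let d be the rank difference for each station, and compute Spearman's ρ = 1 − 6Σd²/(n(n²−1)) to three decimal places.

Ranks of variable 1: 4, 8, 1, 5, 3, 2, 6, 7
Ranks of variable 2: 5, 8, 6, 3, 2, 4, 1, 7
d = r₁ − r₂: -1, 0, -5, 2, 1, -2, 5, 0
d²: 1, 0, 25, 4, 1, 4, 25, 0; Σd² = 60
ρ = 1 − 6·60/(8·63) = 1 − 360/504 = 0.286

0.286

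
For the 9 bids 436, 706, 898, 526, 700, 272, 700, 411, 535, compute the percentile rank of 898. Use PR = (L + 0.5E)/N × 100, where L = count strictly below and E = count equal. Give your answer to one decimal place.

94.4

N = 9.
Strictly below 898: 8. Equal to 898: 1.
PR = (8 + 0.5·1)/9 × 100 = 94.4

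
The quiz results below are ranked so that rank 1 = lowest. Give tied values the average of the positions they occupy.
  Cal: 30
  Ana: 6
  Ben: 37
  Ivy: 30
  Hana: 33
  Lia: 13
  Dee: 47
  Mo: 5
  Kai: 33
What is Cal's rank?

4.5

Sorted (ascending): 5, 6, 13, 30, 30, 33, 33, 37, 47
The 2 values of 30 occupy positions 4–5 → average rank (4+5)/2 = 4.5.
The 2 values of 33 occupy positions 6–7 → average rank (6+7)/2 = 6.5.
Cal has value 30 → rank 4.5.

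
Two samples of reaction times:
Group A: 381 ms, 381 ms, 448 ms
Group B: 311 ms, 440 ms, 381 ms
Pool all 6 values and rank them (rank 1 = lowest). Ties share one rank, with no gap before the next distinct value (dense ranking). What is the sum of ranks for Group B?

Sorted (ascending): 311, 381, 381, 381, 440, 448
The 3 values of 381 share dense rank 2.
Remaining distinct values take the next consecutive integers.
Group B values → pooled ranks: 311→1, 440→3, 381→2
Rank sum = 1 + 3 + 2 = 6

6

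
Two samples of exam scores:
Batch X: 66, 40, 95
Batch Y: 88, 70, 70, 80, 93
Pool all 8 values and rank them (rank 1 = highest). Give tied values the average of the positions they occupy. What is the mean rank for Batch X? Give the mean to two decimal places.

Sorted (descending): 95, 93, 88, 80, 70, 70, 66, 40
The 2 values of 70 occupy positions 5–6 → average rank (5+6)/2 = 5.5.
Batch X values → pooled ranks: 66→7, 40→8, 95→1
Mean rank = (7 + 8 + 1) / 3 = 5.33

5.33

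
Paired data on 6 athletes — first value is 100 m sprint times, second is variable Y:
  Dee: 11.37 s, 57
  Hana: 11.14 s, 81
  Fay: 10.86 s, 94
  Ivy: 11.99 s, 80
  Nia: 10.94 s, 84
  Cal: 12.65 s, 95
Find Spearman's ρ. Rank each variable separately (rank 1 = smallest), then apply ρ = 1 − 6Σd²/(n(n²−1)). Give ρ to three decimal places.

Ranks of variable 1: 4, 3, 1, 5, 2, 6
Ranks of variable 2: 1, 3, 5, 2, 4, 6
d = r₁ − r₂: 3, 0, -4, 3, -2, 0
d²: 9, 0, 16, 9, 4, 0; Σd² = 38
ρ = 1 − 6·38/(6·35) = 1 − 228/210 = -0.086

-0.086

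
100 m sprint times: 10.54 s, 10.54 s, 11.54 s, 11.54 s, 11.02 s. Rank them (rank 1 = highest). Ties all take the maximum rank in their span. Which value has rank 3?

11.02

Sorted (descending): 11.54, 11.54, 11.02, 10.54, 10.54
The 2 values of 11.54 occupy positions 1–2 → each gets rank 2.
The 2 values of 10.54 occupy positions 4–5 → each gets rank 5.
Rank 3 → value 11.02.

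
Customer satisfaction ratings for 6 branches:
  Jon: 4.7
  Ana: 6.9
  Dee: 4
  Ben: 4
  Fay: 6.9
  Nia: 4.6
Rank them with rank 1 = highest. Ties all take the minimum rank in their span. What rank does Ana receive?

Sorted (descending): 6.9, 6.9, 4.7, 4.6, 4, 4
The 2 values of 6.9 occupy positions 1–2 → each gets rank 1.
The 2 values of 4 occupy positions 5–6 → each gets rank 5.
Ana has value 6.9 → rank 1.

1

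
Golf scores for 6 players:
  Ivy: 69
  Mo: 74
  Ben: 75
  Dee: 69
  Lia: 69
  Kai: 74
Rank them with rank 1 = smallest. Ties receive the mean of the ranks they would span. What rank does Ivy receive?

Sorted (ascending): 69, 69, 69, 74, 74, 75
The 3 values of 69 occupy positions 1–3 → average rank 2.
The 2 values of 74 occupy positions 4–5 → average rank (4+5)/2 = 4.5.
Ivy has value 69 → rank 2.

2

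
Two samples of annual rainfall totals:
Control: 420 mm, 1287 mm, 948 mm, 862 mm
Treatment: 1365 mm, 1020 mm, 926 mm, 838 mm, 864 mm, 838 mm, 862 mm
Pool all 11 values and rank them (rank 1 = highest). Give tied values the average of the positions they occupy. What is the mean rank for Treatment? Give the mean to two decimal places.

Sorted (descending): 1365, 1287, 1020, 948, 926, 864, 862, 862, 838, 838, 420
The 2 values of 862 occupy positions 7–8 → average rank (7+8)/2 = 7.5.
The 2 values of 838 occupy positions 9–10 → average rank (9+10)/2 = 9.5.
Treatment values → pooled ranks: 1365→1, 1020→3, 926→5, 838→9.5, 864→6, 838→9.5, 862→7.5
Mean rank = (1 + 3 + 5 + 9.5 + 6 + 9.5 + 7.5) / 7 = 5.93

5.93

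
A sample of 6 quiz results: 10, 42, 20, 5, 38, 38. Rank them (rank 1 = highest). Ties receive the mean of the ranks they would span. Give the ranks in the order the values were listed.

Sorted (descending): 42, 38, 38, 20, 10, 5
The 2 values of 38 occupy positions 2–3 → average rank (2+3)/2 = 2.5.

5, 1, 4, 6, 2.5, 2.5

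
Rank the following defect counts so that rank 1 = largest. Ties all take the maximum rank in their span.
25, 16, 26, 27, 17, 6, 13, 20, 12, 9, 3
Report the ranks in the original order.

Sorted (descending): 27, 26, 25, 20, 17, 16, 13, 12, 9, 6, 3
No ties — each value takes its position as its rank.

3, 6, 2, 1, 5, 10, 7, 4, 8, 9, 11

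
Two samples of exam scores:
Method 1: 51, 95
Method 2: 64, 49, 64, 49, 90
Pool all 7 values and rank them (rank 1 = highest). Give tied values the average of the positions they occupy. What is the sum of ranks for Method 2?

22

Sorted (descending): 95, 90, 64, 64, 51, 49, 49
The 2 values of 64 occupy positions 3–4 → average rank (3+4)/2 = 3.5.
The 2 values of 49 occupy positions 6–7 → average rank (6+7)/2 = 6.5.
Method 2 values → pooled ranks: 64→3.5, 49→6.5, 64→3.5, 49→6.5, 90→2
Rank sum = 3.5 + 6.5 + 3.5 + 6.5 + 2 = 22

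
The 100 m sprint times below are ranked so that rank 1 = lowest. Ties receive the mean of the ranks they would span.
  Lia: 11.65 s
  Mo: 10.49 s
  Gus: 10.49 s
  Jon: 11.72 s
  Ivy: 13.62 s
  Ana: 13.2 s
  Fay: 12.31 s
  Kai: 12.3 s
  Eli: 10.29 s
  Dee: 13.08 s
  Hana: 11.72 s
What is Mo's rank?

2.5

Sorted (ascending): 10.29, 10.49, 10.49, 11.65, 11.72, 11.72, 12.3, 12.31, 13.08, 13.2, 13.62
The 2 values of 10.49 occupy positions 2–3 → average rank (2+3)/2 = 2.5.
The 2 values of 11.72 occupy positions 5–6 → average rank (5+6)/2 = 5.5.
Mo has value 10.49 s → rank 2.5.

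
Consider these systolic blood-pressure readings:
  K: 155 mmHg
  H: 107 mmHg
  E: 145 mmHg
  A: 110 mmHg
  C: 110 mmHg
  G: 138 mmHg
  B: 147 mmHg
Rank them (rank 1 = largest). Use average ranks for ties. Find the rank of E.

Sorted (descending): 155, 147, 145, 138, 110, 110, 107
The 2 values of 110 occupy positions 5–6 → average rank (5+6)/2 = 5.5.
E has value 145 mmHg → rank 3.

3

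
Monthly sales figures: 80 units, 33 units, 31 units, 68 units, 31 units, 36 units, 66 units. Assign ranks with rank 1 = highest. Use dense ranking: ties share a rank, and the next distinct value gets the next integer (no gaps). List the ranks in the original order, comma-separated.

1, 5, 6, 2, 6, 4, 3

Sorted (descending): 80, 68, 66, 36, 33, 31, 31
The 2 values of 31 share dense rank 6.
Remaining distinct values take the next consecutive integers.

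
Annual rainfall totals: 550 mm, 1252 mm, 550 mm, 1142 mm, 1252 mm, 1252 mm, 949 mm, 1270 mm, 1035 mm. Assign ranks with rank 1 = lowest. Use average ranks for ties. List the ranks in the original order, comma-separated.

Sorted (ascending): 550, 550, 949, 1035, 1142, 1252, 1252, 1252, 1270
The 2 values of 550 occupy positions 1–2 → average rank (1+2)/2 = 1.5.
The 3 values of 1252 occupy positions 6–8 → average rank 7.

1.5, 7, 1.5, 5, 7, 7, 3, 9, 4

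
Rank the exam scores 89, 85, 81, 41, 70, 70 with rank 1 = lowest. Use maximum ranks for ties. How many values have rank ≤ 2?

Sorted (ascending): 41, 70, 70, 81, 85, 89
The 2 values of 70 occupy positions 2–3 → each gets rank 3.
Ranks ≤ 2: {1} → 1 value.

1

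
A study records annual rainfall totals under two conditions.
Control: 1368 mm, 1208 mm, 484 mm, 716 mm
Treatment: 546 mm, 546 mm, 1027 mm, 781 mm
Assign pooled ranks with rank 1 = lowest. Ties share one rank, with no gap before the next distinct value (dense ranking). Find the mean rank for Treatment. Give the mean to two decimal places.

Sorted (ascending): 484, 546, 546, 716, 781, 1027, 1208, 1368
The 2 values of 546 share dense rank 2.
Remaining distinct values take the next consecutive integers.
Treatment values → pooled ranks: 546→2, 546→2, 1027→5, 781→4
Mean rank = (2 + 2 + 5 + 4) / 4 = 3.25

3.25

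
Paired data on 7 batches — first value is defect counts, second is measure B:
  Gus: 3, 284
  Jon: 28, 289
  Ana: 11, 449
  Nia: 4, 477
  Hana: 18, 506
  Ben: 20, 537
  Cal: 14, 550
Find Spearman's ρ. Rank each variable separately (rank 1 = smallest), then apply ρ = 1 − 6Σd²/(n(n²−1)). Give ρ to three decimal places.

0.321

Ranks of variable 1: 1, 7, 3, 2, 5, 6, 4
Ranks of variable 2: 1, 2, 3, 4, 5, 6, 7
d = r₁ − r₂: 0, 5, 0, -2, 0, 0, -3
d²: 0, 25, 0, 4, 0, 0, 9; Σd² = 38
ρ = 1 − 6·38/(7·48) = 1 − 228/336 = 0.321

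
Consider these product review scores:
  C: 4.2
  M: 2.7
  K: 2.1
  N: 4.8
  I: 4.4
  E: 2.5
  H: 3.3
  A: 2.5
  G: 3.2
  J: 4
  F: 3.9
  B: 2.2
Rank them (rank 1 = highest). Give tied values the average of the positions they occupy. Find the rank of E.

Sorted (descending): 4.8, 4.4, 4.2, 4, 3.9, 3.3, 3.2, 2.7, 2.5, 2.5, 2.2, 2.1
The 2 values of 2.5 occupy positions 9–10 → average rank (9+10)/2 = 9.5.
E has value 2.5 → rank 9.5.

9.5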